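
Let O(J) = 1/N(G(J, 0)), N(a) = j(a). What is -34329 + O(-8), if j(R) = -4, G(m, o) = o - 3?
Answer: -137317/4 ≈ -34329.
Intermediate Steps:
G(m, o) = -3 + o
N(a) = -4
O(J) = -¼ (O(J) = 1/(-4) = -¼)
-34329 + O(-8) = -34329 - ¼ = -137317/4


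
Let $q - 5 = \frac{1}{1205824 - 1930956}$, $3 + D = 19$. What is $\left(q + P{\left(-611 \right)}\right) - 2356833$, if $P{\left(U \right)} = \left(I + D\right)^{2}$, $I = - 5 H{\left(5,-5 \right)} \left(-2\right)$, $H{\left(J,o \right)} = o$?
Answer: $- \frac{1708173148705}{725132} \approx -2.3557 \cdot 10^{6}$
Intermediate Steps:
$D = 16$ ($D = -3 + 19 = 16$)
$q = \frac{3625659}{725132}$ ($q = 5 + \frac{1}{1205824 - 1930956} = 5 + \frac{1}{-725132} = 5 - \frac{1}{725132} = \frac{3625659}{725132} \approx 5.0$)
$I = -50$ ($I = \left(-5\right) \left(-5\right) \left(-2\right) = 25 \left(-2\right) = -50$)
$P{\left(U \right)} = 1156$ ($P{\left(U \right)} = \left(-50 + 16\right)^{2} = \left(-34\right)^{2} = 1156$)
$\left(q + P{\left(-611 \right)}\right) - 2356833 = \left(\frac{3625659}{725132} + 1156\right) - 2356833 = \frac{841878251}{725132} - 2356833 = - \frac{1708173148705}{725132}$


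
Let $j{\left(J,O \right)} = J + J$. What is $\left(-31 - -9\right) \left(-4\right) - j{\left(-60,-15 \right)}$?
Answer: $208$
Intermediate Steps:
$j{\left(J,O \right)} = 2 J$
$\left(-31 - -9\right) \left(-4\right) - j{\left(-60,-15 \right)} = \left(-31 - -9\right) \left(-4\right) - 2 \left(-60\right) = \left(-31 + \left(-1 + 10\right)\right) \left(-4\right) - -120 = \left(-31 + 9\right) \left(-4\right) + 120 = \left(-22\right) \left(-4\right) + 120 = 88 + 120 = 208$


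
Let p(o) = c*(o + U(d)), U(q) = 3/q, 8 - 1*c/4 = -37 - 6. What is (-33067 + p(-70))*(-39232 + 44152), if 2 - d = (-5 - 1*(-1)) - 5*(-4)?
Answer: -1632136200/7 ≈ -2.3316e+8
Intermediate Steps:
d = -14 (d = 2 - ((-5 - 1*(-1)) - 5*(-4)) = 2 - ((-5 + 1) + 20) = 2 - (-4 + 20) = 2 - 1*16 = 2 - 16 = -14)
c = 204 (c = 32 - 4*(-37 - 6) = 32 - 4*(-43) = 32 + 172 = 204)
p(o) = -306/7 + 204*o (p(o) = 204*(o + 3/(-14)) = 204*(o + 3*(-1/14)) = 204*(o - 3/14) = 204*(-3/14 + o) = -306/7 + 204*o)
(-33067 + p(-70))*(-39232 + 44152) = (-33067 + (-306/7 + 204*(-70)))*(-39232 + 44152) = (-33067 + (-306/7 - 14280))*4920 = (-33067 - 100266/7)*4920 = -331735/7*4920 = -1632136200/7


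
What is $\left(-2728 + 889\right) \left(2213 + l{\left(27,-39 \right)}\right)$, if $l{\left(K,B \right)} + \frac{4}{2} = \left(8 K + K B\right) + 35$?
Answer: $-2591151$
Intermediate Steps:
$l{\left(K,B \right)} = 33 + 8 K + B K$ ($l{\left(K,B \right)} = -2 + \left(\left(8 K + K B\right) + 35\right) = -2 + \left(\left(8 K + B K\right) + 35\right) = -2 + \left(35 + 8 K + B K\right) = 33 + 8 K + B K$)
$\left(-2728 + 889\right) \left(2213 + l{\left(27,-39 \right)}\right) = \left(-2728 + 889\right) \left(2213 + \left(33 + 8 \cdot 27 - 1053\right)\right) = - 1839 \left(2213 + \left(33 + 216 - 1053\right)\right) = - 1839 \left(2213 - 804\right) = \left(-1839\right) 1409 = -2591151$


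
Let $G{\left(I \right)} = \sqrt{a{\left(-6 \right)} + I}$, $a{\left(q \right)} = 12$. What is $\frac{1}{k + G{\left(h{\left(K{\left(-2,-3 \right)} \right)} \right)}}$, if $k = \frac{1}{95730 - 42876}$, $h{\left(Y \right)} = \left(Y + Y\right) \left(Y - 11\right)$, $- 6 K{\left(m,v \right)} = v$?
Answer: $- \frac{52854}{4190317973} + \frac{1396772658 \sqrt{6}}{4190317973} \approx 0.81648$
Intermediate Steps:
$K{\left(m,v \right)} = - \frac{v}{6}$
$h{\left(Y \right)} = 2 Y \left(-11 + Y\right)$
$G{\left(I \right)} = \sqrt{12 + I}$
$k = \frac{1}{52854} \approx 1.892 \cdot 10^{-5}$
$\frac{1}{k + G{\left(h{\left(K{\left(-2,-3 \right)} \right)} \right)}} = \frac{1}{\frac{1}{52854} + \sqrt{12 + 2 \left(\left(- \frac{1}{6}\right) \left(-3\right)\right) \left(-11 - - \frac{1}{2}\right)}} = \frac{1}{\frac{1}{52854} + \sqrt{12 + 2 \cdot \frac{1}{2} \left(-11 + \frac{1}{2}\right)}} = \frac{1}{\frac{1}{52854} + \sqrt{12 + 2 \cdot \frac{1}{2} \left(- \frac{21}{2}\right)}} = \frac{1}{\frac{1}{52854} + \sqrt{12 - \frac{21}{2}}} = \frac{1}{\frac{1}{52854} + \sqrt{\frac{3}{2}}} = \frac{1}{\frac{1}{52854} + \frac{\sqrt{6}}{2}}$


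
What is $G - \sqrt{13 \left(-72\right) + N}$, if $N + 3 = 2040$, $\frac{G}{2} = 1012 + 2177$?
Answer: $6378 - \sqrt{1101} \approx 6344.8$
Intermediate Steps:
$G = 6378$ ($G = 2 \left(1012 + 2177\right) = 2 \cdot 3189 = 6378$)
$N = 2037$ ($N = -3 + 2040 = 2037$)
$G - \sqrt{13 \left(-72\right) + N} = 6378 - \sqrt{13 \left(-72\right) + 2037} = 6378 - \sqrt{-936 + 2037} = 6378 - \sqrt{1101}$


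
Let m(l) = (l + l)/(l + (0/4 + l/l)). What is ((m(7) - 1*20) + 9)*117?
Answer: -4329/4 ≈ -1082.3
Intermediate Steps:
m(l) = 2*l/(1 + l) (m(l) = (2*l)/(l + (0*(1/4) + 1)) = (2*l)/(l + (0 + 1)) = (2*l)/(l + 1) = (2*l)/(1 + l) = 2*l/(1 + l))
((m(7) - 1*20) + 9)*117 = ((2*7/(1 + 7) - 1*20) + 9)*117 = ((2*7/8 - 20) + 9)*117 = ((2*7*(1/8) - 20) + 9)*117 = ((7/4 - 20) + 9)*117 = (-73/4 + 9)*117 = -37/4*117 = -4329/4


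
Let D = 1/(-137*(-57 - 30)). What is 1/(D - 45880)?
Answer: -11919/546843719 ≈ -2.1796e-5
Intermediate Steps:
D = 1/11919 (D = 1/(-137*(-87)) = 1/11919 ≈ 8.3900e-5)
1/(D - 45880) = 1/(1/11919 - 45880) = 1/(-546843719/11919) = -11919/546843719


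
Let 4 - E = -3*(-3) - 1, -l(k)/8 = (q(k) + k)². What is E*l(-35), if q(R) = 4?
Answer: 30752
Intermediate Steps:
l(k) = -8*(4 + k)²
E = -4 (E = 4 - (-3*(-3) - 1) = 4 - (9 - 1) = 4 - 1*8 = 4 - 8 = -4)
E*l(-35) = -(-32)*(4 - 35)² = -(-32)*(-31)² = -(-32)*961 = -4*(-7688) = 30752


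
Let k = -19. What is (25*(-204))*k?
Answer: 96900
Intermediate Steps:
(25*(-204))*k = (25*(-204))*(-19) = -5100*(-19) = 96900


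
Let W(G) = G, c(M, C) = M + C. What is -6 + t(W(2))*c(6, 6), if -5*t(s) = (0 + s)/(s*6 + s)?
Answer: -222/35 ≈ -6.3429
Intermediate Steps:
c(M, C) = C + M
t(s) = -1/35 (t(s) = -(0 + s)/(5*(s*6 + s)) = -s/(5*(6*s + s)) = -s/(5*(7*s)) = -s*1/(7*s)/5 = -⅕*⅐ = -1/35)
-6 + t(W(2))*c(6, 6) = -6 - (6 + 6)/35 = -6 - 1/35*12 = -6 - 12/35 = -222/35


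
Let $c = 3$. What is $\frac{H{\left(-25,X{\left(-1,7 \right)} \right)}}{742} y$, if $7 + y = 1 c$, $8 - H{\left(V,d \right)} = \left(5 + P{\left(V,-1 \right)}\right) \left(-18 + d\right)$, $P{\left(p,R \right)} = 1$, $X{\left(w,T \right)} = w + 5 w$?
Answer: $- \frac{304}{371} \approx -0.81941$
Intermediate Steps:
$X{\left(w,T \right)} = 6 w$
$H{\left(V,d \right)} = 116 - 6 d$ ($H{\left(V,d \right)} = 8 - \left(5 + 1\right) \left(-18 + d\right) = 8 - 6 \left(-18 + d\right) = 8 - \left(-108 + 6 d\right) = 116 - 6 d$)
$y = -4$ ($y = -7 + 1 \cdot 3 = -7 + 3 = -4$)
$\frac{H{\left(-25,X{\left(-1,7 \right)} \right)}}{742} y = \frac{116 - 6 \cdot 6 \left(-1\right)}{742} \left(-4\right) = \left(116 - -36\right) \frac{1}{742} \left(-4\right) = \left(116 + 36\right) \frac{1}{742} \left(-4\right) = 152 \cdot \frac{1}{742} \left(-4\right) = \frac{76}{371} \left(-4\right) = - \frac{304}{371}$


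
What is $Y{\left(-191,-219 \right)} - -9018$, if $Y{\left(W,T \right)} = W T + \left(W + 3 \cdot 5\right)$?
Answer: $50671$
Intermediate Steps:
$Y{\left(W,T \right)} = 15 + W + T W$ ($Y{\left(W,T \right)} = T W + \left(W + 15\right) = T W + \left(15 + W\right) = 15 + W + T W$)
$Y{\left(-191,-219 \right)} - -9018 = \left(15 - 191 - -41829\right) - -9018 = \left(15 - 191 + 41829\right) + 9018 = 41653 + 9018 = 50671$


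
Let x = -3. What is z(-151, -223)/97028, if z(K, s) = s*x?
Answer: 669/97028 ≈ 0.0068949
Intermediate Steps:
z(K, s) = -3*s (z(K, s) = s*(-3) = -3*s)
z(-151, -223)/97028 = -3*(-223)/97028 = 669*(1/97028) = 669/97028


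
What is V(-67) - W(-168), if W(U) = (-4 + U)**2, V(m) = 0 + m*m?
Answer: -25095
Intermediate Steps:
V(m) = m**2 (V(m) = 0 + m**2 = m**2)
V(-67) - W(-168) = (-67)**2 - (-4 - 168)**2 = 4489 - 1*(-172)**2 = 4489 - 1*29584 = 4489 - 29584 = -25095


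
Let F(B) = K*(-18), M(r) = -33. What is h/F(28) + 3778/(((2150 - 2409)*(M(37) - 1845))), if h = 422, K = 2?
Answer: -17093803/1459206 ≈ -11.714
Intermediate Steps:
F(B) = -36 (F(B) = 2*(-18) = -36)
h/F(28) + 3778/(((2150 - 2409)*(M(37) - 1845))) = 422/(-36) + 3778/(((2150 - 2409)*(-33 - 1845))) = 422*(-1/36) + 3778/((-259*(-1878))) = -211/18 + 3778/486402 = -211/18 + 3778*(1/486402) = -211/18 + 1889/243201 = -17093803/1459206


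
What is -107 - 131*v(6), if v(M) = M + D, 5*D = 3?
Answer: -4858/5 ≈ -971.60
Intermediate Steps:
D = ⅗ (D = (⅕)*3 = ⅗ ≈ 0.60000)
v(M) = ⅗ + M (v(M) = M + ⅗ = ⅗ + M)
-107 - 131*v(6) = -107 - 131*(⅗ + 6) = -107 - 131*33/5 = -107 - 4323/5 = -4858/5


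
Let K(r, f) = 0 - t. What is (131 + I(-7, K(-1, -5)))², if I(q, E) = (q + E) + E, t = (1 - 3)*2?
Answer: 17424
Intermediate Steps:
t = -4 (t = -2*2 = -4)
K(r, f) = 4 (K(r, f) = 0 - 1*(-4) = 0 + 4 = 4)
I(q, E) = q + 2*E (I(q, E) = (E + q) + E = q + 2*E)
(131 + I(-7, K(-1, -5)))² = (131 + (-7 + 2*4))² = (131 + (-7 + 8))² = (131 + 1)² = 132² = 17424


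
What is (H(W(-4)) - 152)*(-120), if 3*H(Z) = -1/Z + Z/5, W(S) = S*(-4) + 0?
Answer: 36229/2 ≈ 18115.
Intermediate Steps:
W(S) = -4*S (W(S) = -4*S + 0 = -4*S)
H(Z) = -1/(3*Z) + Z/15 (H(Z) = (-1/Z + Z/5)/3 = -1/(3*Z) + Z/15)
(H(W(-4)) - 152)*(-120) = ((-5 + (-4*(-4))²)/(15*((-4*(-4)))) - 152)*(-120) = ((1/15)*(-5 + 16²)/16 - 152)*(-120) = ((1/15)*(1/16)*(-5 + 256) - 152)*(-120) = ((1/15)*(1/16)*251 - 152)*(-120) = (251/240 - 152)*(-120) = -36229/240*(-120) = 36229/2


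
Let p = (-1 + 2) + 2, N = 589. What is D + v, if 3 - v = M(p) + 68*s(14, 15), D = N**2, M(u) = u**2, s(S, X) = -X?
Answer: 347935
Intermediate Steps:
p = 3 (p = 1 + 2 = 3)
D = 346921 (D = 589**2 = 346921)
v = 1014 (v = 3 - (3**2 + 68*(-1*15)) = 3 - (9 + 68*(-15)) = 3 - (9 - 1020) = 3 - 1*(-1011) = 3 + 1011 = 1014)
D + v = 346921 + 1014 = 347935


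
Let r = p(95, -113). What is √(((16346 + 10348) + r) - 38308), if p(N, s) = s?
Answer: 3*I*√1303 ≈ 108.29*I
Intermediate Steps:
r = -113
√(((16346 + 10348) + r) - 38308) = √(((16346 + 10348) - 113) - 38308) = √((26694 - 113) - 38308) = √(26581 - 38308) = √(-11727) = 3*I*√1303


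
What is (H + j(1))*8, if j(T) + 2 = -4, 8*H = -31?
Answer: -79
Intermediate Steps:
H = -31/8 (H = (⅛)*(-31) = -31/8 ≈ -3.8750)
j(T) = -6 (j(T) = -2 - 4 = -6)
(H + j(1))*8 = (-31/8 - 6)*8 = -79/8*8 = -79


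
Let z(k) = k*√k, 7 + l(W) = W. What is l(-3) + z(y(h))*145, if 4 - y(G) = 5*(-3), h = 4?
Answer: -10 + 2755*√19 ≈ 11999.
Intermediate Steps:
l(W) = -7 + W
y(G) = 19 (y(G) = 4 - 5*(-3) = 4 - 1*(-15) = 4 + 15 = 19)
z(k) = k^(3/2)
l(-3) + z(y(h))*145 = (-7 - 3) + 19^(3/2)*145 = -10 + (19*√19)*145 = -10 + 2755*√19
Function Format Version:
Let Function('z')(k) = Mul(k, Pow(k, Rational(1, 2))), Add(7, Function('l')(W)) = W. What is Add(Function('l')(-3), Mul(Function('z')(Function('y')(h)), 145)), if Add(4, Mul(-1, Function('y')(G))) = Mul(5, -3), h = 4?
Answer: Add(-10, Mul(2755, Pow(19, Rational(1, 2)))) ≈ 11999.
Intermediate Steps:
Function('l')(W) = Add(-7, W)
Function('y')(G) = 19 (Function('y')(G) = Add(4, Mul(-1, Mul(5, -3))) = Add(4, Mul(-1, -15)) = Add(4, 15) = 19)
Function('z')(k) = Pow(k, Rational(3, 2))
Add(Function('l')(-3), Mul(Function('z')(Function('y')(h)), 145)) = Add(Add(-7, -3), Mul(Pow(19, Rational(3, 2)), 145)) = Add(-10, Mul(Mul(19, Pow(19, Rational(1, 2))), 145)) = Add(-10, Mul(2755, Pow(19, Rational(1, 2))))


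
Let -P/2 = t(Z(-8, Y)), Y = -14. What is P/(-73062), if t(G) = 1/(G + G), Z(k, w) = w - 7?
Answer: -1/1534302 ≈ -6.5176e-7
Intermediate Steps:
Z(k, w) = -7 + w
t(G) = 1/(2*G)
P = 1/21 (P = -1/(-7 - 14) = -1/(-21) = -(-1)/21 = -2*(-1/42) = 1/21 ≈ 0.047619)
P/(-73062) = (1/21)/(-73062) = (1/21)*(-1/73062) = -1/1534302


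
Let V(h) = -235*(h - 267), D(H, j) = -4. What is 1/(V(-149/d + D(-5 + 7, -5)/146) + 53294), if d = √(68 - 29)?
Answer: 24117839499/2792231635216046 - 186594935*√39/2792231635216046 ≈ 8.2201e-6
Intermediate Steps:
d = √39 ≈ 6.2450
V(h) = 62745 - 235*h (V(h) = -235*(-267 + h) = 62745 - 235*h)
1/(V(-149/d + D(-5 + 7, -5)/146) + 53294) = 1/((62745 - 235*(-149*√39/39 - 4/146)) + 53294) = 1/((62745 - 235*(-149*√39/39 - 4*1/146)) + 53294) = 1/((62745 - 235*(-149*√39/39 - 2/73)) + 53294) = 1/((62745 - 235*(-2/73 - 149*√39/39)) + 53294) = 1/((62745 + (470/73 + 35015*√39/39)) + 53294) = 1/((4580855/73 + 35015*√39/39) + 53294) = 1/(8471317/73 + 35015*√39/39)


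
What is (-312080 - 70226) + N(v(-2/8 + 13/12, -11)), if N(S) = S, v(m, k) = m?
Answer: -2293831/6 ≈ -3.8231e+5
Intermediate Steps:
(-312080 - 70226) + N(v(-2/8 + 13/12, -11)) = (-312080 - 70226) + (-2/8 + 13/12) = -382306 + (-2*⅛ + 13*(1/12)) = -382306 + (-¼ + 13/12) = -382306 + ⅚ = -2293831/6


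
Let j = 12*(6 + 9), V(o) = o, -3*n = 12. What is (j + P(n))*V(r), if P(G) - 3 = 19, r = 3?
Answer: 606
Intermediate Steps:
n = -4 (n = -⅓*12 = -4)
P(G) = 22 (P(G) = 3 + 19 = 22)
j = 180 (j = 12*15 = 180)
(j + P(n))*V(r) = (180 + 22)*3 = 202*3 = 606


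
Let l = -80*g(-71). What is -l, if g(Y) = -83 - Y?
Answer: -960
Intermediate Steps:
l = 960 (l = -80*(-83 - 1*(-71)) = -80*(-83 + 71) = -80*(-12) = 960)
-l = -1*960 = -960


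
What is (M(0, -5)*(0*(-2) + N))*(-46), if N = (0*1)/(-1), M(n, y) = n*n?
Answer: 0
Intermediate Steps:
M(n, y) = n²
N = 0 (N = 0*(-1) = 0)
(M(0, -5)*(0*(-2) + N))*(-46) = (0²*(0*(-2) + 0))*(-46) = (0*(0 + 0))*(-46) = (0*0)*(-46) = 0*(-46) = 0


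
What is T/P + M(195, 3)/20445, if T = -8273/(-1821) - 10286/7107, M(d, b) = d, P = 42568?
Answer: 2405473402421/250296114746616 ≈ 0.0096105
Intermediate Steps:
T = 13355135/4313949 (T = -8273*(-1/1821) - 10286*1/7107 = 8273/1821 - 10286/7107 = 13355135/4313949 ≈ 3.0958)
T/P + M(195, 3)/20445 = (13355135/4313949)/42568 + 195/20445 = (13355135/4313949)*(1/42568) + 195*(1/20445) = 13355135/183636181032 + 13/1363 = 2405473402421/250296114746616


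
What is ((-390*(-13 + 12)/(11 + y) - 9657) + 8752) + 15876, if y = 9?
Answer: 29981/2 ≈ 14991.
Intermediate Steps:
((-390*(-13 + 12)/(11 + y) - 9657) + 8752) + 15876 = ((-390*(-13 + 12)/(11 + 9) - 9657) + 8752) + 15876 = ((-(-390)/20 - 9657) + 8752) + 15876 = ((-390*(-1/20) - 9657) + 8752) + 15876 = ((39/2 - 9657) + 8752) + 15876 = (-19275/2 + 8752) + 15876 = -1771/2 + 15876 = 29981/2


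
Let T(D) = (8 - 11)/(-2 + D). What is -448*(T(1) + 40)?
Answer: -19264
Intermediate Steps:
T(D) = -3/(-2 + D)
-448*(T(1) + 40) = -448*(-3/(-2 + 1) + 40) = -448*(-3/(-1) + 40) = -448*(-3*(-1) + 40) = -448*(3 + 40) = -448*43 = -19264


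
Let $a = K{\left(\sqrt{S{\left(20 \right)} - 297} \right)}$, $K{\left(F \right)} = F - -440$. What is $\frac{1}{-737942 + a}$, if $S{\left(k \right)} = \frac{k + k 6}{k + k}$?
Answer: $- \frac{1475004}{1087818400595} - \frac{i \sqrt{1174}}{1087818400595} \approx -1.3559 \cdot 10^{-6} - 3.1498 \cdot 10^{-11} i$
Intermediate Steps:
$S{\left(k \right)} = \frac{7}{2}$ ($S{\left(k \right)} = \frac{k + 6 k}{2 k} = 7 k \frac{1}{2 k} = \frac{7}{2}$)
$K{\left(F \right)} = 440 + F$ ($K{\left(F \right)} = F + 440 = 440 + F$)
$a = 440 + \frac{i \sqrt{1174}}{2}$ ($a = 440 + \sqrt{\frac{7}{2} - 297} = 440 + \sqrt{- \frac{587}{2}} = 440 + \frac{i \sqrt{1174}}{2} \approx 440.0 + 17.132 i$)
$\frac{1}{-737942 + a} = \frac{1}{-737942 + \left(440 + \frac{i \sqrt{1174}}{2}\right)} = \frac{1}{-737502 + \frac{i \sqrt{1174}}{2}}$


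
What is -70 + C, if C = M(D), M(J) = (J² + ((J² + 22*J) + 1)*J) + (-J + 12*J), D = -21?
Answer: 560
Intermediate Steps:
M(J) = J² + 11*J + J*(1 + J² + 22*J) (M(J) = (J² + (1 + J² + 22*J)*J) + 11*J = (J² + J*(1 + J² + 22*J)) + 11*J = J² + 11*J + J*(1 + J² + 22*J))
C = 630 (C = -21*(12 + (-21)² + 23*(-21)) = -21*(12 + 441 - 483) = -21*(-30) = 630)
-70 + C = -70 + 630 = 560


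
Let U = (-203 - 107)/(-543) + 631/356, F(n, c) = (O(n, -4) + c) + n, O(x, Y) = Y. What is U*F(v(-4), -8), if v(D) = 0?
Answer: -452993/16109 ≈ -28.120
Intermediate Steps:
F(n, c) = -4 + c + n (F(n, c) = (-4 + c) + n = -4 + c + n)
U = 452993/193308 (U = -310*(-1/543) + 631*(1/356) = 310/543 + 631/356 = 452993/193308 ≈ 2.3434)
U*F(v(-4), -8) = 452993*(-4 - 8 + 0)/193308 = (452993/193308)*(-12) = -452993/16109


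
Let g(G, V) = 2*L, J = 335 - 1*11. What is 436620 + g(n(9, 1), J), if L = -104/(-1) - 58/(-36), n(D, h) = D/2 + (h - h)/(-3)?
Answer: 3931481/9 ≈ 4.3683e+5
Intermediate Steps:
n(D, h) = D/2 (n(D, h) = D*(½) + 0*(-⅓) = D/2 + 0 = D/2)
L = 1901/18 (L = -104*(-1) - 58*(-1/36) = 104 + 29/18 = 1901/18 ≈ 105.61)
J = 324 (J = 335 - 11 = 324)
g(G, V) = 1901/9 (g(G, V) = 2*(1901/18) = 1901/9)
436620 + g(n(9, 1), J) = 436620 + 1901/9 = 3931481/9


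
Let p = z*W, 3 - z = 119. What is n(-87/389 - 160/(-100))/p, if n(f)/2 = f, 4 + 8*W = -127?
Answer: 10708/7389055 ≈ 0.0014492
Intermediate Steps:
z = -116 (z = 3 - 1*119 = 3 - 119 = -116)
W = -131/8 (W = -1/2 + (1/8)*(-127) = -1/2 - 127/8 = -131/8 ≈ -16.375)
n(f) = 2*f
p = 3799/2 (p = -116*(-131/8) = 3799/2 ≈ 1899.5)
n(-87/389 - 160/(-100))/p = (2*(-87/389 - 160/(-100)))/(3799/2) = (2*(-87*1/389 - 160*(-1/100)))*(2/3799) = (2*(-87/389 + 8/5))*(2/3799) = (2*(2677/1945))*(2/3799) = (5354/1945)*(2/3799) = 10708/7389055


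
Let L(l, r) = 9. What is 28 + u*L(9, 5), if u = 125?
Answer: 1153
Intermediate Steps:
28 + u*L(9, 5) = 28 + 125*9 = 28 + 1125 = 1153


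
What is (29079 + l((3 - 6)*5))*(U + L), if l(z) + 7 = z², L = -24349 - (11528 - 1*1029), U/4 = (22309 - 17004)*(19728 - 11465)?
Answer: 5135940233564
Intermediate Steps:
U = 175340860 (U = 4*((22309 - 17004)*(19728 - 11465)) = 4*(5305*8263) = 4*43835215 = 175340860)
L = -34848 (L = -24349 - (11528 - 1029) = -24349 - 1*10499 = -24349 - 10499 = -34848)
l(z) = -7 + z²
(29079 + l((3 - 6)*5))*(U + L) = (29079 + (-7 + ((3 - 6)*5)²))*(175340860 - 34848) = (29079 + (-7 + (-3*5)²))*175306012 = (29079 + (-7 + (-15)²))*175306012 = (29079 + (-7 + 225))*175306012 = (29079 + 218)*175306012 = 29297*175306012 = 5135940233564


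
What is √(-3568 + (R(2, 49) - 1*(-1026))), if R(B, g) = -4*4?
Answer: I*√2558 ≈ 50.577*I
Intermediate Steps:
R(B, g) = -16
√(-3568 + (R(2, 49) - 1*(-1026))) = √(-3568 + (-16 - 1*(-1026))) = √(-3568 + (-16 + 1026)) = √(-3568 + 1010) = √(-2558) = I*√2558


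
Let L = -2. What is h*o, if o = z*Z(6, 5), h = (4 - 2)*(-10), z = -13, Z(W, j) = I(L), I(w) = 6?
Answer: 1560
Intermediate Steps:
Z(W, j) = 6
h = -20 (h = 2*(-10) = -20)
o = -78 (o = -13*6 = -78)
h*o = -20*(-78) = 1560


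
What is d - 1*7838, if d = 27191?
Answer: 19353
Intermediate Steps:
d - 1*7838 = 27191 - 1*7838 = 27191 - 7838 = 19353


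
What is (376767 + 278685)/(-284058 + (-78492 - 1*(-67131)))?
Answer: -218484/98473 ≈ -2.2187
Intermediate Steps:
(376767 + 278685)/(-284058 + (-78492 - 1*(-67131))) = 655452/(-284058 + (-78492 + 67131)) = 655452/(-284058 - 11361) = 655452/(-295419) = 655452*(-1/295419) = -218484/98473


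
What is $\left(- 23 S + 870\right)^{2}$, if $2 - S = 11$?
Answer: $1159929$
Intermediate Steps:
$S = -9$ ($S = 2 - 11 = -9$)
$\left(- 23 S + 870\right)^{2} = \left(\left(-23\right) \left(-9\right) + 870\right)^{2} = \left(207 + 870\right)^{2} = 1077^{2} = 1159929$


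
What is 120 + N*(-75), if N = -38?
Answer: 2970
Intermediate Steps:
120 + N*(-75) = 120 - 38*(-75) = 120 + 2850 = 2970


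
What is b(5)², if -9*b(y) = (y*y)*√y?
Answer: 3125/81 ≈ 38.580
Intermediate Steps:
b(y) = -y^(5/2)/9 (b(y) = -y*y*√y/9 = -y²*√y/9 = -y^(5/2)/9)
b(5)² = (-25*√5/9)² = 3125/81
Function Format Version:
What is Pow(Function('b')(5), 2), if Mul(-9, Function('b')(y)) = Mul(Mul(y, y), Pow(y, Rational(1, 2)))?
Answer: Rational(3125, 81) ≈ 38.580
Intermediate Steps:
Function('b')(y) = Mul(Rational(-1, 9), Pow(y, Rational(5, 2))) (Function('b')(y) = Mul(Rational(-1, 9), Mul(Mul(y, y), Pow(y, Rational(1, 2)))) = Mul(Rational(-1, 9), Mul(Pow(y, 2), Pow(y, Rational(1, 2)))) = Mul(Rational(-1, 9), Pow(y, Rational(5, 2))))
Pow(Function('b')(5), 2) = Pow(Mul(Rational(-1, 9), Pow(5, Rational(5, 2))), 2) = Pow(Mul(Rational(-1, 9), Mul(25, Pow(5, Rational(1, 2)))), 2) = Pow(Mul(Rational(-25, 9), Pow(5, Rational(1, 2))), 2) = Rational(3125, 81)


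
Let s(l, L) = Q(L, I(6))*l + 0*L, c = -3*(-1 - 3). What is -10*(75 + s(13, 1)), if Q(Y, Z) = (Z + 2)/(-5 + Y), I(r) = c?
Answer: -295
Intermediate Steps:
c = 12 (c = -3*(-4) = 12)
I(r) = 12
Q(Y, Z) = (2 + Z)/(-5 + Y)
s(l, L) = 14*l/(-5 + L) (s(l, L) = ((2 + 12)/(-5 + L))*l + 0*L = (14/(-5 + L))*l + 0 = 14*l/(-5 + L) + 0 = 14*l/(-5 + L))
-10*(75 + s(13, 1)) = -10*(75 + 14*13/(-5 + 1)) = -10*(75 + 14*13/(-4)) = -10*(75 + 14*13*(-1/4)) = -10*(75 - 91/2) = -10*59/2 = -295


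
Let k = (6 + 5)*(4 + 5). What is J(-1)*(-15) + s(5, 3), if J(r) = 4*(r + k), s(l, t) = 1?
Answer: -5879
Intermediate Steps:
k = 99 (k = 11*9 = 99)
J(r) = 396 + 4*r (J(r) = 4*(r + 99) = 4*(99 + r) = 396 + 4*r)
J(-1)*(-15) + s(5, 3) = (396 + 4*(-1))*(-15) + 1 = (396 - 4)*(-15) + 1 = 392*(-15) + 1 = -5880 + 1 = -5879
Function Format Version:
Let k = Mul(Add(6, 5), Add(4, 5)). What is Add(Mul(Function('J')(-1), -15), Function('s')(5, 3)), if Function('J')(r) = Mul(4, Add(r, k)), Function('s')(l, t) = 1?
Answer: -5879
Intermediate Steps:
k = 99 (k = Mul(11, 9) = 99)
Function('J')(r) = Add(396, Mul(4, r)) (Function('J')(r) = Mul(4, Add(r, 99)) = Mul(4, Add(99, r)) = Add(396, Mul(4, r)))
Add(Mul(Function('J')(-1), -15), Function('s')(5, 3)) = Add(Mul(Add(396, Mul(4, -1)), -15), 1) = Add(Mul(Add(396, -4), -15), 1) = Add(Mul(392, -15), 1) = Add(-5880, 1) = -5879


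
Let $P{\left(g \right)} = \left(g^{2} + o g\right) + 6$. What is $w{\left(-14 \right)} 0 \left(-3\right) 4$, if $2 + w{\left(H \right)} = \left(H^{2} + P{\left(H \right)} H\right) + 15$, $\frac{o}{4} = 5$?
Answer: $0$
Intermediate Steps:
$o = 20$ ($o = 4 \cdot 5 = 20$)
$P{\left(g \right)} = 6 + g^{2} + 20 g$ ($P{\left(g \right)} = \left(g^{2} + 20 g\right) + 6 = 6 + g^{2} + 20 g$)
$w{\left(H \right)} = 13 + H^{2} + H \left(6 + H^{2} + 20 H\right)$ ($w{\left(H \right)} = -2 + \left(\left(H^{2} + \left(6 + H^{2} + 20 H\right) H\right) + 15\right) = -2 + \left(\left(H^{2} + H \left(6 + H^{2} + 20 H\right)\right) + 15\right) = -2 + \left(15 + H^{2} + H \left(6 + H^{2} + 20 H\right)\right) = 13 + H^{2} + H \left(6 + H^{2} + 20 H\right)$)
$w{\left(-14 \right)} 0 \left(-3\right) 4 = \left(13 + \left(-14\right)^{3} + 6 \left(-14\right) + 21 \left(-14\right)^{2}\right) 0 \left(-3\right) 4 = \left(13 - 2744 - 84 + 21 \cdot 196\right) 0 \cdot 4 = \left(13 - 2744 - 84 + 4116\right) 0 = 1301 \cdot 0 = 0$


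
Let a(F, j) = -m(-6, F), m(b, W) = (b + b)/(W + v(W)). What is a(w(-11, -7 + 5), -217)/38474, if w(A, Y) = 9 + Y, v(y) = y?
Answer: 3/134659 ≈ 2.2278e-5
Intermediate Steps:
m(b, W) = b/W (m(b, W) = (b + b)/(W + W) = (2*b)/((2*W)) = (2*b)*(1/(2*W)) = b/W)
a(F, j) = 6/F (a(F, j) = -(-6)/F = 6/F)
a(w(-11, -7 + 5), -217)/38474 = (6/(9 + (-7 + 5)))/38474 = (6/(9 - 2))*(1/38474) = (6/7)*(1/38474) = 3/134659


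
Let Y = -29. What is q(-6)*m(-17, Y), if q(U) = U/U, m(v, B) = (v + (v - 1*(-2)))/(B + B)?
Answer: 16/29 ≈ 0.55172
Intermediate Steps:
m(v, B) = (2 + 2*v)/(2*B) (m(v, B) = (v + (v + 2))/((2*B)) = (v + (2 + v))*(1/(2*B)) = (2 + 2*v)*(1/(2*B)) = (2 + 2*v)/(2*B))
q(U) = 1
q(-6)*m(-17, Y) = 1*((1 - 17)/(-29)) = 1*(-1/29*(-16)) = 1*(16/29) = 16/29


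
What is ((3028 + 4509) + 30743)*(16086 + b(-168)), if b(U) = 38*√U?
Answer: 615772080 + 2909280*I*√42 ≈ 6.1577e+8 + 1.8854e+7*I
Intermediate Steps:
((3028 + 4509) + 30743)*(16086 + b(-168)) = ((3028 + 4509) + 30743)*(16086 + 38*√(-168)) = (7537 + 30743)*(16086 + 38*(2*I*√42)) = 38280*(16086 + 76*I*√42) = 615772080 + 2909280*I*√42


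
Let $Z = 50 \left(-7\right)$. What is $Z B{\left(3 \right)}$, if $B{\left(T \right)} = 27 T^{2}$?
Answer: $-85050$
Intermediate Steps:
$Z = -350$
$Z B{\left(3 \right)} = - 350 \cdot 27 \cdot 3^{2} = - 350 \cdot 27 \cdot 9 = \left(-350\right) 243 = -85050$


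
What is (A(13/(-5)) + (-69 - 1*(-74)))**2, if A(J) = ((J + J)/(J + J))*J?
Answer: 144/25 ≈ 5.7600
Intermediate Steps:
A(J) = J (A(J) = ((2*J)/((2*J)))*J = ((2*J)*(1/(2*J)))*J = 1*J = J)
(A(13/(-5)) + (-69 - 1*(-74)))**2 = (13/(-5) + (-69 - 1*(-74)))**2 = (13*(-1/5) + (-69 + 74))**2 = (-13/5 + 5)**2 = (12/5)**2 = 144/25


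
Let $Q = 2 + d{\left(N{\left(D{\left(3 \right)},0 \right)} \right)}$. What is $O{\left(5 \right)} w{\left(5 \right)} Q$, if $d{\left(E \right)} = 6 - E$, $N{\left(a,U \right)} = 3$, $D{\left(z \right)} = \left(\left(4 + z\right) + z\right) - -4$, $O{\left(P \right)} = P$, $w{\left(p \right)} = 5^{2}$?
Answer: $625$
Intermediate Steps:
$w{\left(p \right)} = 25$
$D{\left(z \right)} = 8 + 2 z$ ($D{\left(z \right)} = \left(4 + 2 z\right) + 4 = 8 + 2 z$)
$Q = 5$ ($Q = 2 + \left(6 - 3\right) = 2 + 3 = 5$)
$O{\left(5 \right)} w{\left(5 \right)} Q = 5 \cdot 25 \cdot 5 = 125 \cdot 5 = 625$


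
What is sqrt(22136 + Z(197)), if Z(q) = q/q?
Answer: sqrt(22137) ≈ 148.79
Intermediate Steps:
Z(q) = 1
sqrt(22136 + Z(197)) = sqrt(22136 + 1) = sqrt(22137)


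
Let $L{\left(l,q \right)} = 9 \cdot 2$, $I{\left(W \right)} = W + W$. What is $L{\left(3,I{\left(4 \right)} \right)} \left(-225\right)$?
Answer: $-4050$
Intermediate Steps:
$I{\left(W \right)} = 2 W$
$L{\left(l,q \right)} = 18$
$L{\left(3,I{\left(4 \right)} \right)} \left(-225\right) = 18 \left(-225\right) = -4050$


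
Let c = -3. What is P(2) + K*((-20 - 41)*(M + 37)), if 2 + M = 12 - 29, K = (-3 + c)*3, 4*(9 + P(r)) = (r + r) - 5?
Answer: 79019/4 ≈ 19755.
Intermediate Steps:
P(r) = -41/4 + r/2 (P(r) = -9 + ((r + r) - 5)/4 = -9 + (2*r - 5)/4 = -9 + (-5 + 2*r)/4 = -9 + (-5/4 + r/2) = -41/4 + r/2)
K = -18 (K = (-3 - 3)*3 = -6*3 = -18)
M = -19 (M = -2 + (12 - 29) = -2 - 17 = -19)
P(2) + K*((-20 - 41)*(M + 37)) = (-41/4 + (1/2)*2) - 18*(-20 - 41)*(-19 + 37) = (-41/4 + 1) - (-1098)*18 = -37/4 - 18*(-1098) = -37/4 + 19764 = 79019/4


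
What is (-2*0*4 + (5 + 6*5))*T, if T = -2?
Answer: -70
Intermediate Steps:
(-2*0*4 + (5 + 6*5))*T = (-2*0*4 + (5 + 6*5))*(-2) = (0*4 + (5 + 30))*(-2) = (0 + 35)*(-2) = 35*(-2) = -70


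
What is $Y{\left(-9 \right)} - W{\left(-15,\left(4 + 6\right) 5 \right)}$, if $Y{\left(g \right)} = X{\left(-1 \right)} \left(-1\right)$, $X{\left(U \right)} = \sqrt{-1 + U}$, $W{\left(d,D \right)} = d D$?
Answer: $750 - i \sqrt{2} \approx 750.0 - 1.4142 i$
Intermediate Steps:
$W{\left(d,D \right)} = D d$
$Y{\left(g \right)} = - i \sqrt{2}$ ($Y{\left(g \right)} = \sqrt{-1 - 1} \left(-1\right) = \sqrt{-2} \left(-1\right) = i \sqrt{2} \left(-1\right) = - i \sqrt{2}$)
$Y{\left(-9 \right)} - W{\left(-15,\left(4 + 6\right) 5 \right)} = - i \sqrt{2} - \left(4 + 6\right) 5 \left(-15\right) = - i \sqrt{2} - 10 \cdot 5 \left(-15\right) = - i \sqrt{2} - 50 \left(-15\right) = - i \sqrt{2} - -750 = - i \sqrt{2} + 750 = 750 - i \sqrt{2}$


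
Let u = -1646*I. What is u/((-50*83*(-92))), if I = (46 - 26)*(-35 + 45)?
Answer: -1646/1909 ≈ -0.86223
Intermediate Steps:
I = 200 (I = 20*10 = 200)
u = -329200 (u = -1646*200 = -329200)
u/((-50*83*(-92))) = -329200/(-50*83*(-92)) = -329200/((-4150*(-92))) = -329200/381800 = -329200*1/381800 = -1646/1909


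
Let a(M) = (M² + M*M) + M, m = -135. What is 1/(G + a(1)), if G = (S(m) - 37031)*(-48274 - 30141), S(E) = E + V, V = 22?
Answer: 1/2912646763 ≈ 3.4333e-10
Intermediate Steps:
S(E) = 22 + E (S(E) = E + 22 = 22 + E)
a(M) = M + 2*M² (a(M) = (M² + M²) + M = 2*M² + M = M + 2*M²)
G = 2912646760 (G = ((22 - 135) - 37031)*(-48274 - 30141) = (-113 - 37031)*(-78415) = -37144*(-78415) = 2912646760)
1/(G + a(1)) = 1/(2912646760 + 1*(1 + 2*1)) = 1/(2912646760 + 1*(1 + 2)) = 1/(2912646760 + 1*3) = 1/(2912646760 + 3) = 1/2912646763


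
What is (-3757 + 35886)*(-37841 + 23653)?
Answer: -455846252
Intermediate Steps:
(-3757 + 35886)*(-37841 + 23653) = 32129*(-14188) = -455846252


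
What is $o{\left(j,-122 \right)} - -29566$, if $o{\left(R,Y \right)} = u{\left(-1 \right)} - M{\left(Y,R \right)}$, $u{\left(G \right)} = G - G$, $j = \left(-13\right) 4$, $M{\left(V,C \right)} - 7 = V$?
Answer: $29681$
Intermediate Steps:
$M{\left(V,C \right)} = 7 + V$
$j = -52$
$u{\left(G \right)} = 0$
$o{\left(R,Y \right)} = -7 - Y$ ($o{\left(R,Y \right)} = 0 - \left(7 + Y\right) = -7 - Y$)
$o{\left(j,-122 \right)} - -29566 = \left(-7 - -122\right) - -29566 = \left(-7 + 122\right) + 29566 = 115 + 29566 = 29681$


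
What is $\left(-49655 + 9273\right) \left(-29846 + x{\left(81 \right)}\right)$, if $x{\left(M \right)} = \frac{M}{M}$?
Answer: $1205200790$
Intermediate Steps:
$x{\left(M \right)} = 1$
$\left(-49655 + 9273\right) \left(-29846 + x{\left(81 \right)}\right) = \left(-49655 + 9273\right) \left(-29846 + 1\right) = \left(-40382\right) \left(-29845\right) = 1205200790$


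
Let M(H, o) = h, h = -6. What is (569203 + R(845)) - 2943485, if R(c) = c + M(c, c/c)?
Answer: -2373443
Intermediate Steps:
M(H, o) = -6
R(c) = -6 + c (R(c) = c - 6 = -6 + c)
(569203 + R(845)) - 2943485 = (569203 + (-6 + 845)) - 2943485 = (569203 + 839) - 2943485 = 570042 - 2943485 = -2373443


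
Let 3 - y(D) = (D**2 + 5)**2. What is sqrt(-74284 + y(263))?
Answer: I*sqrt(4785116557) ≈ 69175.0*I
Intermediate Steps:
y(D) = 3 - (5 + D**2)**2 (y(D) = 3 - (D**2 + 5)**2 = 3 - (5 + D**2)**2)
sqrt(-74284 + y(263)) = sqrt(-74284 + (3 - (5 + 263**2)**2)) = sqrt(-74284 + (3 - (5 + 69169)**2)) = sqrt(-74284 + (3 - 1*69174**2)) = sqrt(-74284 + (3 - 1*4785042276)) = sqrt(-74284 + (3 - 4785042276)) = sqrt(-74284 - 4785042273) = sqrt(-4785116557) = I*sqrt(4785116557)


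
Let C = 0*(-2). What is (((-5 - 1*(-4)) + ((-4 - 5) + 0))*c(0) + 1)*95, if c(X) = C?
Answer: 95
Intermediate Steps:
C = 0
c(X) = 0
(((-5 - 1*(-4)) + ((-4 - 5) + 0))*c(0) + 1)*95 = (((-5 - 1*(-4)) + ((-4 - 5) + 0))*0 + 1)*95 = (((-5 + 4) + (-9 + 0))*0 + 1)*95 = ((-1 - 9)*0 + 1)*95 = (-10*0 + 1)*95 = (0 + 1)*95 = 1*95 = 95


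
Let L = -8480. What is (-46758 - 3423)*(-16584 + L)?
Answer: 1257736584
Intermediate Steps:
(-46758 - 3423)*(-16584 + L) = (-46758 - 3423)*(-16584 - 8480) = -50181*(-25064) = 1257736584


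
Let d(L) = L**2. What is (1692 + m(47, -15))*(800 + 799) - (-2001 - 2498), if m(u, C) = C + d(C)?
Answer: 3045797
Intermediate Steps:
m(u, C) = C + C**2
(1692 + m(47, -15))*(800 + 799) - (-2001 - 2498) = (1692 - 15*(1 - 15))*(800 + 799) - (-2001 - 2498) = (1692 - 15*(-14))*1599 - 1*(-4499) = (1692 + 210)*1599 + 4499 = 1902*1599 + 4499 = 3041298 + 4499 = 3045797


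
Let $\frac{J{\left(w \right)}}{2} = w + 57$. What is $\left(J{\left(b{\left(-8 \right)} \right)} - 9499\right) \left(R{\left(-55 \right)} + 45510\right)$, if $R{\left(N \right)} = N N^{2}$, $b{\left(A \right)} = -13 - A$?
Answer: $1135526675$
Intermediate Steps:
$R{\left(N \right)} = N^{3}$
$J{\left(w \right)} = 114 + 2 w$ ($J{\left(w \right)} = 2 \left(w + 57\right) = 2 \left(57 + w\right) = 114 + 2 w$)
$\left(J{\left(b{\left(-8 \right)} \right)} - 9499\right) \left(R{\left(-55 \right)} + 45510\right) = \left(\left(114 + 2 \left(-13 - -8\right)\right) - 9499\right) \left(\left(-55\right)^{3} + 45510\right) = \left(\left(114 + 2 \left(-13 + 8\right)\right) - 9499\right) \left(-166375 + 45510\right) = \left(\left(114 + 2 \left(-5\right)\right) - 9499\right) \left(-120865\right) = \left(\left(114 - 10\right) - 9499\right) \left(-120865\right) = \left(104 - 9499\right) \left(-120865\right) = \left(-9395\right) \left(-120865\right) = 1135526675$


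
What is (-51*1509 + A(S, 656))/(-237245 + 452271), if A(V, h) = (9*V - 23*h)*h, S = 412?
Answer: -7542239/215026 ≈ -35.076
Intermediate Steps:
A(V, h) = h*(-23*h + 9*V) (A(V, h) = (-23*h + 9*V)*h = h*(-23*h + 9*V))
(-51*1509 + A(S, 656))/(-237245 + 452271) = (-51*1509 + 656*(-23*656 + 9*412))/(-237245 + 452271) = (-76959 + 656*(-15088 + 3708))/215026 = (-76959 + 656*(-11380))*(1/215026) = (-76959 - 7465280)*(1/215026) = -7542239*1/215026 = -7542239/215026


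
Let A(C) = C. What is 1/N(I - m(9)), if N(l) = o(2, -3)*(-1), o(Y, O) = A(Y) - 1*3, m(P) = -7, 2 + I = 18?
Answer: 1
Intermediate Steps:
I = 16 (I = -2 + 18 = 16)
o(Y, O) = -3 + Y (o(Y, O) = Y - 1*3 = Y - 3 = -3 + Y)
N(l) = 1 (N(l) = (-3 + 2)*(-1) = -1*(-1) = 1)
1/N(I - m(9)) = 1/1 = 1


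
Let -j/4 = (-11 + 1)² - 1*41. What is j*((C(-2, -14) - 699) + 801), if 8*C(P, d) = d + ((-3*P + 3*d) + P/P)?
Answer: -45253/2 ≈ -22627.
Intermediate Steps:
C(P, d) = ⅛ + d/2 - 3*P/8 (C(P, d) = (d + ((-3*P + 3*d) + P/P))/8 = (d + ((-3*P + 3*d) + 1))/8 = (d + (1 - 3*P + 3*d))/8 = (1 - 3*P + 4*d)/8 = ⅛ + d/2 - 3*P/8)
j = -236 (j = -4*((-11 + 1)² - 1*41) = -4*((-10)² - 41) = -4*(100 - 41) = -4*59 = -236)
j*((C(-2, -14) - 699) + 801) = -236*(((⅛ + (½)*(-14) - 3/8*(-2)) - 699) + 801) = -236*(((⅛ - 7 + ¾) - 699) + 801) = -236*((-49/8 - 699) + 801) = -236*(-5641/8 + 801) = -236*767/8 = -45253/2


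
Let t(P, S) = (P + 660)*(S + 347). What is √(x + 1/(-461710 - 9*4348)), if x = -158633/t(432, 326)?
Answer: I*√1827749849989718022459/92019199818 ≈ 0.4646*I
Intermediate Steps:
t(P, S) = (347 + S)*(660 + P) (t(P, S) = (660 + P)*(347 + S) = (347 + S)*(660 + P))
x = -158633/734916 (x = -158633/(229020 + 347*432 + 660*326 + 432*326) = -158633/(229020 + 149904 + 215160 + 140832) = -158633/734916 ≈ -0.21585)
√(x + 1/(-461710 - 9*4348)) = √(-158633/734916 + 1/(-461710 - 9*4348)) = √(-158633/734916 + 1/(-461710 - 39132)) = √(-158633/734916 + 1/(-500842)) = √(-158633/734916 - 1/500842) = √(-39725401951/184038399636) = I*√1827749849989718022459/92019199818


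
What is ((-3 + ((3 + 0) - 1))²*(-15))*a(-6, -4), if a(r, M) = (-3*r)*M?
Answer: 1080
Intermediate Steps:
a(r, M) = -3*M*r
((-3 + ((3 + 0) - 1))²*(-15))*a(-6, -4) = ((-3 + ((3 + 0) - 1))²*(-15))*(-3*(-4)*(-6)) = ((-3 + (3 - 1))²*(-15))*(-72) = ((-3 + 2)²*(-15))*(-72) = ((-1)²*(-15))*(-72) = (1*(-15))*(-72) = -15*(-72) = 1080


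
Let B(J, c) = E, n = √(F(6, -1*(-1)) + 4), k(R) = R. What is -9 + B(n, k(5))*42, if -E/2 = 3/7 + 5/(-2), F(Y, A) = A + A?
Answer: 165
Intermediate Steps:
F(Y, A) = 2*A
n = √6 (n = √(2*(-1*(-1)) + 4) = √(2*1 + 4) = √(2 + 4) = √6 ≈ 2.4495)
E = 29/7 (E = -2*(3/7 + 5/(-2)) = -2*(3*(⅐) + 5*(-½)) = -2*(3/7 - 5/2) = -2*(-29/14) = 29/7 ≈ 4.1429)
B(J, c) = 29/7
-9 + B(n, k(5))*42 = -9 + (29/7)*42 = -9 + 174 = 165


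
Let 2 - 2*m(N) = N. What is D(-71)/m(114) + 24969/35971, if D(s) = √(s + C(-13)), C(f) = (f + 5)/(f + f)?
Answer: 24969/35971 - I*√11947/728 ≈ 0.69414 - 0.15014*I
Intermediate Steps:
C(f) = (5 + f)/(2*f) (C(f) = (5 + f)/((2*f)) = (5 + f)*(1/(2*f)) = (5 + f)/(2*f))
m(N) = 1 - N/2
D(s) = √(4/13 + s) (D(s) = √(s + (½)*(5 - 13)/(-13)) = √(s + (½)*(-1/13)*(-8)) = √(s + 4/13) = √(4/13 + s))
D(-71)/m(114) + 24969/35971 = (√(52 + 169*(-71))/13)/(1 - ½*114) + 24969/35971 = (√(52 - 11999)/13)/(1 - 57) + 24969*(1/35971) = (√(-11947)/13)/(-56) + 24969/35971 = ((I*√11947)/13)*(-1/56) + 24969/35971 = (I*√11947/13)*(-1/56) + 24969/35971 = -I*√11947/728 + 24969/35971 = 24969/35971 - I*√11947/728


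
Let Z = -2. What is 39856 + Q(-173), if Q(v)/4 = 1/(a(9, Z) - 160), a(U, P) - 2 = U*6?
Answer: 1036255/26 ≈ 39856.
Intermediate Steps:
a(U, P) = 2 + 6*U (a(U, P) = 2 + U*6 = 2 + 6*U)
Q(v) = -1/26 (Q(v) = 4/((2 + 6*9) - 160) = 4/((2 + 54) - 160) = 4/(56 - 160) = 4/(-104) = 4*(-1/104) = -1/26)
39856 + Q(-173) = 39856 - 1/26 = 1036255/26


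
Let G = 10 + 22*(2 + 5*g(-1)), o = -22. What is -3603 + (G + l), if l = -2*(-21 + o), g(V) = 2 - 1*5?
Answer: -3793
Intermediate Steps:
g(V) = -3 (g(V) = 2 - 5 = -3)
G = -276 (G = 10 + 22*(2 + 5*(-3)) = 10 + 22*(2 - 15) = 10 + 22*(-13) = 10 - 286 = -276)
l = 86 (l = -2*(-21 - 22) = -2*(-43) = 86)
-3603 + (G + l) = -3603 + (-276 + 86) = -3603 - 190 = -3793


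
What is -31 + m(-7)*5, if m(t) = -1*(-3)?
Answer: -16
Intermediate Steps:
m(t) = 3
-31 + m(-7)*5 = -31 + 3*5 = -31 + 15 = -16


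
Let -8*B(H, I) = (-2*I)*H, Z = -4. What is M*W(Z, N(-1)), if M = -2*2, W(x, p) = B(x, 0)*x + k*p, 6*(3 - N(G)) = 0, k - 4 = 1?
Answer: -60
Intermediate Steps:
k = 5 (k = 4 + 1 = 5)
B(H, I) = H*I/4 (B(H, I) = -(-2*I)*H/8 = -(-1)*H*I/4 = H*I/4)
N(G) = 3 (N(G) = 3 - ⅙*0 = 3 + 0 = 3)
W(x, p) = 5*p (W(x, p) = ((¼)*x*0)*x + 5*p = 0*x + 5*p = 0 + 5*p = 5*p)
M = -4
M*W(Z, N(-1)) = -20*3 = -4*15 = -60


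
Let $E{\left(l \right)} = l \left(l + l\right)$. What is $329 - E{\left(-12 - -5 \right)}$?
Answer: $231$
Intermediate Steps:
$E{\left(l \right)} = 2 l^{2}$ ($E{\left(l \right)} = l 2 l = 2 l^{2}$)
$329 - E{\left(-12 - -5 \right)} = 329 - 2 \left(-12 - -5\right)^{2} = 329 - 2 \left(-12 + 5\right)^{2} = 329 - 2 \left(-7\right)^{2} = 329 - 2 \cdot 49 = 329 - 98 = 231$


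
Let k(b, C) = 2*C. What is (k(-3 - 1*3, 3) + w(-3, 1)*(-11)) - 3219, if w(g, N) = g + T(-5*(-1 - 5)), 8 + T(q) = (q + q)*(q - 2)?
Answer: -21572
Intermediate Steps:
T(q) = -8 + 2*q*(-2 + q) (T(q) = -8 + (q + q)*(q - 2) = -8 + (2*q)*(-2 + q) = -8 + 2*q*(-2 + q))
w(g, N) = 1672 + g (w(g, N) = g + (-8 - (-20)*(-1 - 5) + 2*(-5*(-1 - 5))**2) = g + (-8 - (-20)*(-6) + 2*(-5*(-6))**2) = g + (-8 - 4*30 + 2*30**2) = g + (-8 - 120 + 2*900) = g + (-8 - 120 + 1800) = g + 1672 = 1672 + g)
(k(-3 - 1*3, 3) + w(-3, 1)*(-11)) - 3219 = (2*3 + (1672 - 3)*(-11)) - 3219 = (6 + 1669*(-11)) - 3219 = (6 - 18359) - 3219 = -18353 - 3219 = -21572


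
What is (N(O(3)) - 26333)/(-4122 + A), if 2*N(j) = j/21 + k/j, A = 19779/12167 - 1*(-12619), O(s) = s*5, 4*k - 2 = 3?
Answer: -53825311459/17371666704 ≈ -3.0985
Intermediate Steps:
k = 5/4 (k = ½ + (¼)*3 = ½ + ¾ = 5/4 ≈ 1.2500)
O(s) = 5*s
A = 153555152/12167 (A = 19779*(1/12167) + 12619 = 19779/12167 + 12619 = 153555152/12167 ≈ 12621.)
N(j) = j/42 + 5/(8*j) (N(j) = (j/21 + 5/(4*j))/2 = j/42 + 5/(8*j))
(N(O(3)) - 26333)/(-4122 + A) = (((5*3)/42 + 5/(8*((5*3)))) - 26333)/(-4122 + 153555152/12167) = (((1/42)*15 + (5/8)/15) - 26333)/(103402778/12167) = ((5/14 + (5/8)*(1/15)) - 26333)*(12167/103402778) = ((5/14 + 1/24) - 26333)*(12167/103402778) = (67/168 - 26333)*(12167/103402778) = -4423877/168*12167/103402778 = -53825311459/17371666704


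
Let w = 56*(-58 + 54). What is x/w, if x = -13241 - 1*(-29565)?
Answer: -583/8 ≈ -72.875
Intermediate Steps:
x = 16324 (x = -13241 + 29565 = 16324)
w = -224 (w = 56*(-4) = -224)
x/w = 16324/(-224) = 16324*(-1/224) = -583/8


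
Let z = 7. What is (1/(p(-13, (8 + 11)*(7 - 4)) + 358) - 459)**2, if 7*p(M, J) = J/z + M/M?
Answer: 65304258021025/309971236 ≈ 2.1068e+5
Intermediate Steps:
p(M, J) = 1/7 + J/49 (p(M, J) = (J/7 + M/M)/7 = (J*(1/7) + 1)/7 = (J/7 + 1)/7 = (1 + J/7)/7 = 1/7 + J/49)
(1/(p(-13, (8 + 11)*(7 - 4)) + 358) - 459)**2 = (1/((1/7 + ((8 + 11)*(7 - 4))/49) + 358) - 459)**2 = (1/((1/7 + (19*3)/49) + 358) - 459)**2 = (1/((1/7 + (1/49)*57) + 358) - 459)**2 = (1/((1/7 + 57/49) + 358) - 459)**2 = (1/(64/49 + 358) - 459)**2 = (1/(17606/49) - 459)**2 = (49/17606 - 459)**2 = (-8081105/17606)**2 = 65304258021025/309971236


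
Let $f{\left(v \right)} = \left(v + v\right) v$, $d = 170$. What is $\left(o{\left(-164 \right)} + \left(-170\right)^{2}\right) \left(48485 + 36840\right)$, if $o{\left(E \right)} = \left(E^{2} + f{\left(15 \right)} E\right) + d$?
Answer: $-1521686050$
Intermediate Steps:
$f{\left(v \right)} = 2 v^{2}$ ($f{\left(v \right)} = 2 v v = 2 v^{2}$)
$o{\left(E \right)} = 170 + E^{2} + 450 E$ ($o{\left(E \right)} = \left(E^{2} + 2 \cdot 15^{2} E\right) + 170 = \left(E^{2} + 2 \cdot 225 E\right) + 170 = \left(E^{2} + 450 E\right) + 170 = 170 + E^{2} + 450 E$)
$\left(o{\left(-164 \right)} + \left(-170\right)^{2}\right) \left(48485 + 36840\right) = \left(\left(170 + \left(-164\right)^{2} + 450 \left(-164\right)\right) + \left(-170\right)^{2}\right) \left(48485 + 36840\right) = \left(\left(170 + 26896 - 73800\right) + 28900\right) 85325 = \left(-46734 + 28900\right) 85325 = \left(-17834\right) 85325 = -1521686050$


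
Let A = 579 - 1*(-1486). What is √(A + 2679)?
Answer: 2*√1186 ≈ 68.877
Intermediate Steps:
A = 2065 (A = 579 + 1486 = 2065)
√(A + 2679) = √(2065 + 2679) = √4744 = 2*√1186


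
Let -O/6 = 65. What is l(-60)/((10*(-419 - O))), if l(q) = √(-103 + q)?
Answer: -I*√163/290 ≈ -0.044025*I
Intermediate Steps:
O = -390 (O = -6*65 = -390)
l(-60)/((10*(-419 - O))) = √(-103 - 60)/((10*(-419 - 1*(-390)))) = √(-163)/((10*(-419 + 390))) = (I*√163)/((10*(-29))) = (I*√163)/(-290) = (I*√163)*(-1/290) = -I*√163/290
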